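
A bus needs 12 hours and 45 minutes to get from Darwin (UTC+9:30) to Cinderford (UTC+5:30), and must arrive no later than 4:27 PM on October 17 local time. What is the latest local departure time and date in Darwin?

7:42 AM on October 17

Target arrival in UTC: 4:27 PM − 5:30 = 10:57 AM on Oct 17.
Subtract 12 hours and 45 minutes → departure 10:12 PM UTC on Oct 16.
Darwin is UTC+9:30: 10:12 PM + 9:30 = 7:42 AM on Oct 17.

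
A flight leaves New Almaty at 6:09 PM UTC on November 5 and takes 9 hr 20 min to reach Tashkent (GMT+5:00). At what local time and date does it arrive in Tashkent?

8:29 AM on November 6

Departure is given in UTC: 6:09 PM on Nov 5.
Add 9 hours 20 minutes → 3:29 AM UTC (Nov 6).
Tashkent is UTC+5:00: 3:29 AM + 5:00 = 8:29 AM on Nov 6.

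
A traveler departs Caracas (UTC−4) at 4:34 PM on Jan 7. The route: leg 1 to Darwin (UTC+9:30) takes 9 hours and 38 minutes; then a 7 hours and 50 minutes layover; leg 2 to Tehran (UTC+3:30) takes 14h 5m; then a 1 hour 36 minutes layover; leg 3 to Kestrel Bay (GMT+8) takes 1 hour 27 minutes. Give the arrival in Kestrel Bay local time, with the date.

3:10 PM on January 9

Convert departure to UTC: 4:34 PM + 4:00 = 8:34 PM UTC on Jan 7.
Add 9 hours and 38 minutes leg 1 → 6:12 AM UTC (Jan 8).
Add 7 hours and 50 minutes layover in Darwin → 2:02 PM UTC.
Add 14 hours 5 minutes leg 2 → 4:07 AM UTC (Jan 9).
Add 1 hour and 36 minutes layover in Tehran → 5:43 AM UTC.
Add 1 hour 27 minutes leg 3 → 7:10 AM UTC.
Kestrel Bay is UTC+8:00, so local arrival = 7:10 AM + 8:00 = 3:10 PM on Jan 9.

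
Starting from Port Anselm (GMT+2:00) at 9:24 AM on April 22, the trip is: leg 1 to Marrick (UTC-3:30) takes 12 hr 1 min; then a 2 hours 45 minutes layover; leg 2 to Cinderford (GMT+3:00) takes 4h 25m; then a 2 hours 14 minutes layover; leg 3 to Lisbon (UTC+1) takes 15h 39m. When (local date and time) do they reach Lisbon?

9:28 PM on Apr 23

Convert departure to UTC: 9:24 AM − 2:00 = 7:24 AM UTC on Apr 22.
Add 12 hours and 1 minute leg 1 → 7:25 PM UTC.
Add 2 hours and 45 minutes layover in Marrick → 10:10 PM UTC.
Add 4 hours and 25 minutes leg 2 → 2:35 AM UTC (Apr 23).
Add 2 hours 14 minutes layover in Cinderford → 4:49 AM UTC.
Add 15 hours 39 minutes leg 3 → 8:28 PM UTC.
Lisbon is UTC+1:00, so local arrival = 8:28 PM + 1:00 = 9:28 PM on Apr 23.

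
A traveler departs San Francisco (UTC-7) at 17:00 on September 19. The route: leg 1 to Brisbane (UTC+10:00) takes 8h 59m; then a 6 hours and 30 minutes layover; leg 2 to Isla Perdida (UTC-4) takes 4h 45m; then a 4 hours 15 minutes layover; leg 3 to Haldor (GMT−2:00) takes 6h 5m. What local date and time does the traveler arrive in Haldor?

04:34 on Sep 21

Convert departure to UTC: 17:00 + 7:00 = 00:00 UTC on Sep 20.
Add 8 hours 59 minutes leg 1 → 08:59 UTC.
Add 6 hours and 30 minutes layover in Brisbane → 15:29 UTC.
Add 4 hours and 45 minutes leg 2 → 20:14 UTC.
Add 4 hours and 15 minutes layover in Isla Perdida → 00:29 UTC (Sep 21).
Add 6 hours 5 minutes leg 3 → 06:34 UTC.
Haldor is UTC−2:00, so local arrival = 06:34 − 2:00 = 04:34 on Sep 21.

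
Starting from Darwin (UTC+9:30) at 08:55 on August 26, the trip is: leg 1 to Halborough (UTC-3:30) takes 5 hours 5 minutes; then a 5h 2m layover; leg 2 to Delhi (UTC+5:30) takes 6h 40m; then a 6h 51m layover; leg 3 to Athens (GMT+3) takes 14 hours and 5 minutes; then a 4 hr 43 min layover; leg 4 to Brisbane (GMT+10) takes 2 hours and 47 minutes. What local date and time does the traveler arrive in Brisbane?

06:38 on Aug 28

Convert departure to UTC: 08:55 − 9:30 = 23:25 UTC on Aug 25.
Add 5 hours 5 minutes leg 1 → 04:30 UTC (Aug 26).
Add 5 hours 2 minutes layover in Halborough → 09:32 UTC.
Add 6 hours 40 minutes leg 2 → 16:12 UTC.
Add 6 hours 51 minutes layover in Delhi → 23:03 UTC.
Add 14 hours and 5 minutes leg 3 → 13:08 UTC (Aug 27).
Add 4 hours 43 minutes layover in Athens → 17:51 UTC.
Add 2 hours and 47 minutes leg 4 → 20:38 UTC.
Brisbane is UTC+10:00, so local arrival = 20:38 + 10:00 = 06:38 on Aug 28.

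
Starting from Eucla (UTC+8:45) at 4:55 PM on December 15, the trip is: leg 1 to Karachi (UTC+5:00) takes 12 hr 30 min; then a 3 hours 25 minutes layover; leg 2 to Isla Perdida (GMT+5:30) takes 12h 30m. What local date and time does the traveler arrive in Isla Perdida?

Convert departure to UTC: 4:55 PM − 8:45 = 8:10 AM UTC on Dec 15.
Add 12 hours and 30 minutes leg 1 → 8:40 PM UTC.
Add 3 hours and 25 minutes layover in Karachi → 12:05 AM UTC (Dec 16).
Add 12 hours 30 minutes leg 2 → 12:35 PM UTC.
Isla Perdida is UTC+5:30, so local arrival = 12:35 PM + 5:30 = 6:05 PM on Dec 16.

6:05 PM on Dec 16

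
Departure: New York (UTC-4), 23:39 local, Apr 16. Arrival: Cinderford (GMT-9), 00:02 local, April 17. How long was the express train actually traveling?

5 hours 23 minutes

Departure in UTC: 23:39 + 4:00 = 03:39 on Apr 17.
Arrival in UTC: 00:02 + 9:00 = 09:02 on Apr 17.
Elapsed = 09:02 − 03:39 = 5 hours 23 minutes.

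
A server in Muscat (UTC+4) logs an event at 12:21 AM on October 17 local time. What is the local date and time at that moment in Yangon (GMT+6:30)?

In UTC: 12:21 AM − 4:00 = 8:21 PM on Oct 16.
Yangon is UTC+6:30: 8:21 PM + 6:30 = 2:51 AM on Oct 17.

2:51 AM on Oct 17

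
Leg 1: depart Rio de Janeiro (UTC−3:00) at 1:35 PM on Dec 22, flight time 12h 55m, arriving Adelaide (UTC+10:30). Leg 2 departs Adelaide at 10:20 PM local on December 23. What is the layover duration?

6 hours 20 minutes

Convert departure to UTC: 1:35 PM + 3:00 = 4:35 PM UTC on Dec 22.
Add 12 hours and 55 minutes flight time → 5:30 AM UTC (Dec 23).
Adelaide is UTC+10:30, so local arrival = 5:30 AM + 10:30 = 4:00 PM on Dec 23.
Layover = 10:20 PM − 4:00 PM = 6 hours 20 minutes.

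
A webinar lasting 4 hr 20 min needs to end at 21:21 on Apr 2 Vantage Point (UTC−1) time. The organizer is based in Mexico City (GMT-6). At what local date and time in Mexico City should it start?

12:01 on Apr 2

Target end time in UTC: 21:21 + 1:00 = 22:21 on Apr 2.
Subtract 4 hours 20 minutes → start 18:01 UTC on Apr 2.
Mexico City is UTC−6:00: 18:01 − 6:00 = 12:01 on Apr 2.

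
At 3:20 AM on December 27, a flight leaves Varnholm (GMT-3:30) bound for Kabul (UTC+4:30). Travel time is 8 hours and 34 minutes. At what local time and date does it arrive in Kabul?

Kabul is 8:00 ahead of Varnholm.
After 8 hours and 34 minutes it is 11:54 AM in Varnholm.
Shift by the zone difference: 11:54 AM + 8:00 = 7:54 PM on Dec 27 in Kabul.

7:54 PM on December 27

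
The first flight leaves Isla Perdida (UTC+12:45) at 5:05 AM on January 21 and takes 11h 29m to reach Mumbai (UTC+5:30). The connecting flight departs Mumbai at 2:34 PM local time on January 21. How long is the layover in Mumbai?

Convert departure to UTC: 5:05 AM − 12:45 = 4:20 PM UTC on Jan 20.
Add 11 hours 29 minutes flight time → 3:49 AM UTC (Jan 21).
Mumbai is UTC+5:30, so local arrival = 3:49 AM + 5:30 = 9:19 AM on Jan 21.
Layover = 2:34 PM − 9:19 AM = 5 hours 15 minutes.

5 hours 15 minutes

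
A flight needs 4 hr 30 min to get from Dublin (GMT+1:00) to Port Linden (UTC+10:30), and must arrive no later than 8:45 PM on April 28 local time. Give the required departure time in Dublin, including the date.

6:45 AM on Apr 28

Target arrival in UTC: 8:45 PM − 10:30 = 10:15 AM on Apr 28.
Subtract 4 hours 30 minutes → departure 5:45 AM UTC on Apr 28.
Dublin is UTC+1:00: 5:45 AM + 1:00 = 6:45 AM on Apr 28.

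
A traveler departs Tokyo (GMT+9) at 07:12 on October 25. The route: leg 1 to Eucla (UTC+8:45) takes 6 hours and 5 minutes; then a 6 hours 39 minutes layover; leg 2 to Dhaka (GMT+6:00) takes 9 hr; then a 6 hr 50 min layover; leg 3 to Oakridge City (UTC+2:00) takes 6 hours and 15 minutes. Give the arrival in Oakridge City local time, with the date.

Convert departure to UTC: 07:12 − 9:00 = 22:12 UTC on Oct 24.
Add 6 hours and 5 minutes leg 1 → 04:17 UTC (Oct 25).
Add 6 hours 39 minutes layover in Eucla → 10:56 UTC.
Add 9 hours leg 2 → 19:56 UTC.
Add 6 hours and 50 minutes layover in Dhaka → 02:46 UTC (Oct 26).
Add 6 hours 15 minutes leg 3 → 09:01 UTC.
Oakridge City is UTC+2:00, so local arrival = 09:01 + 2:00 = 11:01 on Oct 26.

11:01 on October 26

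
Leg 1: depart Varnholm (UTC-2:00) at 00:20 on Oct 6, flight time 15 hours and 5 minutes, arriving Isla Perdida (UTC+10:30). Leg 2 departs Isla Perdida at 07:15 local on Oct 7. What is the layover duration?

Convert departure to UTC: 00:20 + 2:00 = 02:20 UTC on Oct 6.
Add 15 hours and 5 minutes flight time → 17:25 UTC.
Isla Perdida is UTC+10:30, so local arrival = 17:25 + 10:30 = 03:55 on Oct 7.
Layover = 07:15 − 03:55 = 3 hours 20 minutes.

3 hours 20 minutes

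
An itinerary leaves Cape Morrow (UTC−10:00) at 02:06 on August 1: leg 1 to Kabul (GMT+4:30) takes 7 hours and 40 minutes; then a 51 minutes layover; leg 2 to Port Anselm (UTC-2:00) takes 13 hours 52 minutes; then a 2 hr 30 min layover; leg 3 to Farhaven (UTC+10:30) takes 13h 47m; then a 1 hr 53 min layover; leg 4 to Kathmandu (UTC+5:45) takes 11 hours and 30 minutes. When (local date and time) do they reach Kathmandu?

21:54 on August 3

Convert departure to UTC: 02:06 + 10:00 = 12:06 UTC on Aug 1.
Add 7 hours and 40 minutes leg 1 → 19:46 UTC.
Add 51 minutes layover in Kabul → 20:37 UTC.
Add 13 hours and 52 minutes leg 2 → 10:29 UTC (Aug 2).
Add 2 hours 30 minutes layover in Port Anselm → 12:59 UTC.
Add 13 hours 47 minutes leg 3 → 02:46 UTC (Aug 3).
Add 1 hour 53 minutes layover in Farhaven → 04:39 UTC.
Add 11 hours 30 minutes leg 4 → 16:09 UTC.
Kathmandu is UTC+5:45, so local arrival = 16:09 + 5:45 = 21:54 on Aug 3.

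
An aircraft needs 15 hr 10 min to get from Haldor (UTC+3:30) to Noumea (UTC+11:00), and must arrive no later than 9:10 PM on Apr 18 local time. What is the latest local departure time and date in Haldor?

Target arrival in UTC: 9:10 PM − 11:00 = 10:10 AM on Apr 18.
Subtract 15 hours and 10 minutes → departure 7:00 PM UTC on Apr 17.
Haldor is UTC+3:30: 7:00 PM + 3:30 = 10:30 PM on Apr 17.

10:30 PM on Apr 17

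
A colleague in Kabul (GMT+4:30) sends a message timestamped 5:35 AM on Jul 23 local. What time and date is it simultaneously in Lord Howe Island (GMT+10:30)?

In UTC: 5:35 AM − 4:30 = 1:05 AM on Jul 23.
Lord Howe Island is UTC+10:30: 1:05 AM + 10:30 = 11:35 AM on Jul 23.

11:35 AM on July 23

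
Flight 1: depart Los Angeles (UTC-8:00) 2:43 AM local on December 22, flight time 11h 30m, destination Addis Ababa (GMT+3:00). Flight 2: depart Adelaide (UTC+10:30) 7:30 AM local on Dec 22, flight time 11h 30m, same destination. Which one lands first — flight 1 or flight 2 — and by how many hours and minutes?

the second, by 13 hours 43 minutes

Flight 1 in UTC: 2:43 AM + 8:00 = 10:43 AM on Dec 22.
+11 hours 30 minutes → arrive 10:13 PM UTC on Dec 22.
Flight 2 in UTC: 7:30 AM − 10:30 = 9:00 PM on Dec 21.
+11 hours 30 minutes → arrive 8:30 AM UTC on Dec 22.
Flight 2 lands earlier by 13 hours 43 minutes.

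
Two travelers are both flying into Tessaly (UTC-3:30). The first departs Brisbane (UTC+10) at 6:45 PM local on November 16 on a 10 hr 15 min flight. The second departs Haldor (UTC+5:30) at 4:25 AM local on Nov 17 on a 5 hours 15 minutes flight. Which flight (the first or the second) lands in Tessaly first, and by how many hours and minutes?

Flight 1 in UTC: 6:45 PM − 10:00 = 8:45 AM on Nov 16.
+10 hours 15 minutes → arrive 7:00 PM UTC on Nov 16.
Flight 2 in UTC: 4:25 AM − 5:30 = 10:55 PM on Nov 16.
+5 hours and 15 minutes → arrive 4:10 AM UTC on Nov 17.
Flight 1 lands earlier by 9 hours 10 minutes.

the first, by 9 hours 10 minutes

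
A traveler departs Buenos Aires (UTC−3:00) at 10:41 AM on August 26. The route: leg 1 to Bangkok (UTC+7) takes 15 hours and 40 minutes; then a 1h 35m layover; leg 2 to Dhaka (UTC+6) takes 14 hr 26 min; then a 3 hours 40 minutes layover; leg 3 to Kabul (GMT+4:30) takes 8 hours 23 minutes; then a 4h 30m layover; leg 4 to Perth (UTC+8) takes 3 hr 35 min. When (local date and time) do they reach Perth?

1:30 AM on Aug 29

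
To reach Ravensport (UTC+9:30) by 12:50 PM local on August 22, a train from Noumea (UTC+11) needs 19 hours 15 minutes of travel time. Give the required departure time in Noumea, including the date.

Target arrival in UTC: 12:50 PM − 9:30 = 3:20 AM on Aug 22.
Subtract 19 hours and 15 minutes → departure 8:05 AM UTC on Aug 21.
Noumea is UTC+11:00: 8:05 AM + 11:00 = 7:05 PM on Aug 21.

7:05 PM on Aug 21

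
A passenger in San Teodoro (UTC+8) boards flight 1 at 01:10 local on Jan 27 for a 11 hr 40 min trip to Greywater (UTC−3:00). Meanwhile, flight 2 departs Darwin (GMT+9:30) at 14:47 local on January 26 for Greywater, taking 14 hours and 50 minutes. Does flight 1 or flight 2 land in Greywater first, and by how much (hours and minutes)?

the second, by 8 hours 43 minutes

Flight 1 in UTC: 01:10 − 8:00 = 17:10 on Jan 26.
+11 hours and 40 minutes → arrive 04:50 UTC on Jan 27.
Flight 2 in UTC: 14:47 − 9:30 = 05:17 on Jan 26.
+14 hours and 50 minutes → arrive 20:07 UTC on Jan 26.
Flight 2 lands earlier by 8 hours 43 minutes.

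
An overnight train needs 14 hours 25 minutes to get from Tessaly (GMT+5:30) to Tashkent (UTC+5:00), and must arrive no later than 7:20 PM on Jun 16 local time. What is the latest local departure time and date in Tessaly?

5:25 AM on June 16

Target arrival in UTC: 7:20 PM − 5:00 = 2:20 PM on Jun 16.
Subtract 14 hours and 25 minutes → departure 11:55 PM UTC on Jun 15.
Tessaly is UTC+5:30: 11:55 PM + 5:30 = 5:25 AM on Jun 16.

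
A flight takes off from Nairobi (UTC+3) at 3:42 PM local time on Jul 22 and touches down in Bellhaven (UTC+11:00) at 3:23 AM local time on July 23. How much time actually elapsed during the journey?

3 hours 41 minutes

Bellhaven is 8:00 ahead of Nairobi.
Clock-face elapsed time (ignoring zones) is 11 hours 41 minutes.
Actual elapsed = 11 hours 41 minutes − 8:00 = 3 hours 41 minutes.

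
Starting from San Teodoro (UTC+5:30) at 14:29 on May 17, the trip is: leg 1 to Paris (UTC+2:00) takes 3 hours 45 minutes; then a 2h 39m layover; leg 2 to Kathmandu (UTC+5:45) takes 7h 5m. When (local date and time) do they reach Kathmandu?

04:13 on May 18

Convert departure to UTC: 14:29 − 5:30 = 08:59 UTC on May 17.
Add 3 hours 45 minutes leg 1 → 12:44 UTC.
Add 2 hours 39 minutes layover in Paris → 15:23 UTC.
Add 7 hours and 5 minutes leg 2 → 22:28 UTC.
Kathmandu is UTC+5:45, so local arrival = 22:28 + 5:45 = 04:13 on May 18.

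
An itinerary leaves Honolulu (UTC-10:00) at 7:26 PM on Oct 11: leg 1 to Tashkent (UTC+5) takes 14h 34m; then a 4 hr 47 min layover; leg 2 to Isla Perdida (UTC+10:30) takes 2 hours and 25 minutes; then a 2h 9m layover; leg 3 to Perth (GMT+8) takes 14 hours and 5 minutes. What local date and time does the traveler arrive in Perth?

Convert departure to UTC: 7:26 PM + 10:00 = 5:26 AM UTC on Oct 12.
Add 14 hours 34 minutes leg 1 → 8:00 PM UTC.
Add 4 hours 47 minutes layover in Tashkent → 12:47 AM UTC (Oct 13).
Add 2 hours and 25 minutes leg 2 → 3:12 AM UTC.
Add 2 hours 9 minutes layover in Isla Perdida → 5:21 AM UTC.
Add 14 hours and 5 minutes leg 3 → 7:26 PM UTC.
Perth is UTC+8:00, so local arrival = 7:26 PM + 8:00 = 3:26 AM on Oct 14.

3:26 AM on October 14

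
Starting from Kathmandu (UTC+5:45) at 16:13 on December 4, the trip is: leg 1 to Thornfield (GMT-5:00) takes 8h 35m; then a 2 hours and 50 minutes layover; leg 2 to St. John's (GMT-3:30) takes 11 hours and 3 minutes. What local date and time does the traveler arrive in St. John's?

Convert departure to UTC: 16:13 − 5:45 = 10:28 UTC on Dec 4.
Add 8 hours and 35 minutes leg 1 → 19:03 UTC.
Add 2 hours and 50 minutes layover in Thornfield → 21:53 UTC.
Add 11 hours and 3 minutes leg 2 → 08:56 UTC (Dec 5).
St. John's is UTC−3:30, so local arrival = 08:56 − 3:30 = 05:26 on Dec 5.

05:26 on December 5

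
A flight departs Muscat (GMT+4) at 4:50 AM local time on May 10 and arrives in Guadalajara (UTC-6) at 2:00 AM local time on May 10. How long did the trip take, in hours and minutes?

7 hours 10 minutes

Departure in UTC: 4:50 AM − 4:00 = 12:50 AM on May 10.
Arrival in UTC: 2:00 AM + 6:00 = 8:00 AM on May 10.
Elapsed = 8:00 AM − 12:50 AM = 7 hours 10 minutes.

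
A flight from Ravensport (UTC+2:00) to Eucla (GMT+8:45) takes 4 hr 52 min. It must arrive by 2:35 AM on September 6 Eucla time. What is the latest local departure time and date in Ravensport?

2:58 PM on September 5

Target arrival in UTC: 2:35 AM − 8:45 = 5:50 PM on Sep 5.
Subtract 4 hours and 52 minutes → departure 12:58 PM UTC on Sep 5.
Ravensport is UTC+2:00: 12:58 PM + 2:00 = 2:58 PM on Sep 5.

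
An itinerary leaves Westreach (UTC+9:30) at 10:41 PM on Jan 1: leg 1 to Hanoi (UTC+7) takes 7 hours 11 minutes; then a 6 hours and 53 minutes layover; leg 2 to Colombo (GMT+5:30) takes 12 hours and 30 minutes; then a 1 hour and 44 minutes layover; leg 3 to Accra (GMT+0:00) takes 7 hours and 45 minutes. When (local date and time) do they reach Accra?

1:14 AM on January 3

Convert departure to UTC: 10:41 PM − 9:30 = 1:11 PM UTC on Jan 1.
Add 7 hours 11 minutes leg 1 → 8:22 PM UTC.
Add 6 hours 53 minutes layover in Hanoi → 3:15 AM UTC (Jan 2).
Add 12 hours 30 minutes leg 2 → 3:45 PM UTC.
Add 1 hour 44 minutes layover in Colombo → 5:29 PM UTC.
Add 7 hours 45 minutes leg 3 → 1:14 AM UTC (Jan 3).
Accra is UTC+0, so local arrival is the same: 1:14 AM on Jan 3.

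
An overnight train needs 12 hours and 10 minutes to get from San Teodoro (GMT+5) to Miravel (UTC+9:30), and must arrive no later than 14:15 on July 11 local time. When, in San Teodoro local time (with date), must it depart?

Target arrival in UTC: 14:15 − 9:30 = 04:45 on Jul 11.
Subtract 12 hours 10 minutes → departure 16:35 UTC on Jul 10.
San Teodoro is UTC+5:00: 16:35 + 5:00 = 21:35 on Jul 10.

21:35 on July 10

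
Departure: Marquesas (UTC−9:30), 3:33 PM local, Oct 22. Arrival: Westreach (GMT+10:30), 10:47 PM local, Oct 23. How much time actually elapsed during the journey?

Departure in UTC: 3:33 PM + 9:30 = 1:03 AM on Oct 23.
Arrival in UTC: 10:47 PM − 10:30 = 12:17 PM on Oct 23.
Elapsed = 12:17 PM − 1:03 AM = 11 hours 14 minutes.

11 hours 14 minutes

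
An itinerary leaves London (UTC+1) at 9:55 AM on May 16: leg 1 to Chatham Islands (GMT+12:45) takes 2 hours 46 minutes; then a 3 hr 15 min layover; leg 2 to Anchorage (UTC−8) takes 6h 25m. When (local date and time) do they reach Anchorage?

Convert departure to UTC: 9:55 AM − 1:00 = 8:55 AM UTC on May 16.
Add 2 hours 46 minutes leg 1 → 11:41 AM UTC.
Add 3 hours 15 minutes layover in Chatham Islands → 2:56 PM UTC.
Add 6 hours 25 minutes leg 2 → 9:21 PM UTC.
Anchorage is UTC−8:00, so local arrival = 9:21 PM − 8:00 = 1:21 PM on May 16.

1:21 PM on May 16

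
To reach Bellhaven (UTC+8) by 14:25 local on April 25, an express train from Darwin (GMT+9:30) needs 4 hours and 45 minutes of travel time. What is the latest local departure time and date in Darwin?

Target arrival in UTC: 14:25 − 8:00 = 06:25 on Apr 25.
Subtract 4 hours 45 minutes → departure 01:40 UTC on Apr 25.
Darwin is UTC+9:30: 01:40 + 9:30 = 11:10 on Apr 25.

11:10 on April 25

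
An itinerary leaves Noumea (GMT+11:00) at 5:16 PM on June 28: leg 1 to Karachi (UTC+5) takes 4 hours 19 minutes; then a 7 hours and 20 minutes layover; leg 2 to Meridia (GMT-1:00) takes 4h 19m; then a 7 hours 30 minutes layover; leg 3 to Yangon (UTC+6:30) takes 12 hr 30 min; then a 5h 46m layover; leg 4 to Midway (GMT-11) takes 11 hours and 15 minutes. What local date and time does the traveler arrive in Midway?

12:15 AM on Jun 30

Convert departure to UTC: 5:16 PM − 11:00 = 6:16 AM UTC on Jun 28.
Add 4 hours and 19 minutes leg 1 → 10:35 AM UTC.
Add 7 hours 20 minutes layover in Karachi → 5:55 PM UTC.
Add 4 hours 19 minutes leg 2 → 10:14 PM UTC.
Add 7 hours 30 minutes layover in Meridia → 5:44 AM UTC (Jun 29).
Add 12 hours and 30 minutes leg 3 → 6:14 PM UTC.
Add 5 hours and 46 minutes layover in Yangon → 12:00 AM UTC (Jun 30).
Add 11 hours and 15 minutes leg 4 → 11:15 AM UTC.
Midway is UTC−11:00, so local arrival = 11:15 AM − 11:00 = 12:15 AM on Jun 30.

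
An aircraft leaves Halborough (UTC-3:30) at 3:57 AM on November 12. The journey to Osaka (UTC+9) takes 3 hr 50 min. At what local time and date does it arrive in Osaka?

8:17 PM on Nov 12

Convert departure to UTC: 3:57 AM + 3:30 = 7:27 AM UTC on Nov 12.
Add 3 hours 50 minutes travel time → 11:17 AM UTC.
Osaka is UTC+9:00, so local arrival = 11:17 AM + 9:00 = 8:17 PM on Nov 12.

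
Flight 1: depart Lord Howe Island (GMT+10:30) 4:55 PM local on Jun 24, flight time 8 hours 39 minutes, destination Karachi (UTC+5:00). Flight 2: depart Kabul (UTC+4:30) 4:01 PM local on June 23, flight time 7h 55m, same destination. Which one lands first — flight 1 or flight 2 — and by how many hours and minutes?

Flight 1 in UTC: 4:55 PM − 10:30 = 6:25 AM on Jun 24.
+8 hours and 39 minutes → arrive 3:04 PM UTC on Jun 24.
Flight 2 in UTC: 4:01 PM − 4:30 = 11:31 AM on Jun 23.
+7 hours 55 minutes → arrive 7:26 PM UTC on Jun 23.
Flight 2 lands earlier by 19 hours 38 minutes.

the second, by 19 hours 38 minutes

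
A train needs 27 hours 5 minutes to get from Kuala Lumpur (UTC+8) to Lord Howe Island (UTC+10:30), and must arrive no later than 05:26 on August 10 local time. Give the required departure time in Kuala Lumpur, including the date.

23:51 on Aug 8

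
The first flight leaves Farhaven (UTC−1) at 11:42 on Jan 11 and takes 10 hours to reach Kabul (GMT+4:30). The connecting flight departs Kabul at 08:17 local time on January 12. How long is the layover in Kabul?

Convert departure to UTC: 11:42 + 1:00 = 12:42 UTC on Jan 11.
Add 10 hours flight time → 22:42 UTC.
Kabul is UTC+4:30, so local arrival = 22:42 + 4:30 = 03:12 on Jan 12.
Layover = 08:17 − 03:12 = 5 hours 5 minutes.

5 hours 5 minutes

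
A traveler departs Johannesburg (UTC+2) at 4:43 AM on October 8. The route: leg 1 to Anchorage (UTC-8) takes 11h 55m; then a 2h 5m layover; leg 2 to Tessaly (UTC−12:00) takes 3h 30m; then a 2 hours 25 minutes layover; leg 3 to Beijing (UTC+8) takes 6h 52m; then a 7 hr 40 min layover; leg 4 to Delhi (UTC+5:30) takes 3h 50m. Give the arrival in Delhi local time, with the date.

10:30 PM on October 9

Convert departure to UTC: 4:43 AM − 2:00 = 2:43 AM UTC on Oct 8.
Add 11 hours 55 minutes leg 1 → 2:38 PM UTC.
Add 2 hours 5 minutes layover in Anchorage → 4:43 PM UTC.
Add 3 hours and 30 minutes leg 2 → 8:13 PM UTC.
Add 2 hours and 25 minutes layover in Tessaly → 10:38 PM UTC.
Add 6 hours and 52 minutes leg 3 → 5:30 AM UTC (Oct 9).
Add 7 hours and 40 minutes layover in Beijing → 1:10 PM UTC.
Add 3 hours and 50 minutes leg 4 → 5:00 PM UTC.
Delhi is UTC+5:30, so local arrival = 5:00 PM + 5:30 = 10:30 PM on Oct 9.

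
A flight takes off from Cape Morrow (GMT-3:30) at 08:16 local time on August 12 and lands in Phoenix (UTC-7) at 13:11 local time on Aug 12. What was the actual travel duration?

Phoenix is 3:30 behind Cape Morrow.
Clock-face elapsed time (ignoring zones) is 4 hours 55 minutes.
Actual elapsed = 4 hours 55 minutes + 3:30 = 8 hours 25 minutes.

8 hours 25 minutes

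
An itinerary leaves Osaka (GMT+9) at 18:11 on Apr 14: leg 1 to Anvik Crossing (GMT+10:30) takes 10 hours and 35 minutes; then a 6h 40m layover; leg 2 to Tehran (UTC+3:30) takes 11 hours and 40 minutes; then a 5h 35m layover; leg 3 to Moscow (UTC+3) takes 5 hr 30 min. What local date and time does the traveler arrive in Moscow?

04:11 on April 16

Convert departure to UTC: 18:11 − 9:00 = 09:11 UTC on Apr 14.
Add 10 hours and 35 minutes leg 1 → 19:46 UTC.
Add 6 hours and 40 minutes layover in Anvik Crossing → 02:26 UTC (Apr 15).
Add 11 hours 40 minutes leg 2 → 14:06 UTC.
Add 5 hours and 35 minutes layover in Tehran → 19:41 UTC.
Add 5 hours 30 minutes leg 3 → 01:11 UTC (Apr 16).
Moscow is UTC+3:00, so local arrival = 01:11 + 3:00 = 04:11 on Apr 16.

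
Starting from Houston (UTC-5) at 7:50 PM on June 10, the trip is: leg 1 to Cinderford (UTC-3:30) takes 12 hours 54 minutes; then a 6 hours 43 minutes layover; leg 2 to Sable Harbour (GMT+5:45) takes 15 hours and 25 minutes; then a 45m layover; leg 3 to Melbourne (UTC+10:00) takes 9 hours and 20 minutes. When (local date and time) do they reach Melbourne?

Convert departure to UTC: 7:50 PM + 5:00 = 12:50 AM UTC on Jun 11.
Add 12 hours 54 minutes leg 1 → 1:44 PM UTC.
Add 6 hours and 43 minutes layover in Cinderford → 8:27 PM UTC.
Add 15 hours and 25 minutes leg 2 → 11:52 AM UTC (Jun 12).
Add 45 minutes layover in Sable Harbour → 12:37 PM UTC.
Add 9 hours and 20 minutes leg 3 → 9:57 PM UTC.
Melbourne is UTC+10:00, so local arrival = 9:57 PM + 10:00 = 7:57 AM on Jun 13.

7:57 AM on June 13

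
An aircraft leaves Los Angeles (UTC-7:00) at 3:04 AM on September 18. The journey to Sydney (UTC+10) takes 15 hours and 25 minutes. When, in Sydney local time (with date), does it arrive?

Sydney is 17:00 ahead of Los Angeles.
After 15 hours and 25 minutes it is 6:29 PM in Los Angeles.
Shift by the zone difference: 6:29 PM + 17:00 = 11:29 AM on Sep 19 in Sydney.

11:29 AM on September 19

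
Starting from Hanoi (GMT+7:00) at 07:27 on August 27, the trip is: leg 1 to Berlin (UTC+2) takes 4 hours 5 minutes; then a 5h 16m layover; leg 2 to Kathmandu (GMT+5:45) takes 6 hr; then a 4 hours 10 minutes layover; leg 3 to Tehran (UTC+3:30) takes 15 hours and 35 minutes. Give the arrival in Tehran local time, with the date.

15:03 on Aug 28

Convert departure to UTC: 07:27 − 7:00 = 00:27 UTC on Aug 27.
Add 4 hours 5 minutes leg 1 → 04:32 UTC.
Add 5 hours and 16 minutes layover in Berlin → 09:48 UTC.
Add 6 hours leg 2 → 15:48 UTC.
Add 4 hours 10 minutes layover in Kathmandu → 19:58 UTC.
Add 15 hours and 35 minutes leg 3 → 11:33 UTC (Aug 28).
Tehran is UTC+3:30, so local arrival = 11:33 + 3:30 = 15:03 on Aug 28.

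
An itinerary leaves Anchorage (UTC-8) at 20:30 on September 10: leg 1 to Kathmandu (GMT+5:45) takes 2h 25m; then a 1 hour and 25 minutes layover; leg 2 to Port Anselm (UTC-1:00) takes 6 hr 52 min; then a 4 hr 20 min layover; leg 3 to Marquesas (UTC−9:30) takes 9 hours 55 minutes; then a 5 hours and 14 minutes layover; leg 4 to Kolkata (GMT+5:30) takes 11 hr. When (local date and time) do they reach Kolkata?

03:11 on Sep 13

Convert departure to UTC: 20:30 + 8:00 = 04:30 UTC on Sep 11.
Add 2 hours 25 minutes leg 1 → 06:55 UTC.
Add 1 hour 25 minutes layover in Kathmandu → 08:20 UTC.
Add 6 hours and 52 minutes leg 2 → 15:12 UTC.
Add 4 hours and 20 minutes layover in Port Anselm → 19:32 UTC.
Add 9 hours 55 minutes leg 3 → 05:27 UTC (Sep 12).
Add 5 hours 14 minutes layover in Marquesas → 10:41 UTC.
Add 11 hours leg 4 → 21:41 UTC.
Kolkata is UTC+5:30, so local arrival = 21:41 + 5:30 = 03:11 on Sep 13.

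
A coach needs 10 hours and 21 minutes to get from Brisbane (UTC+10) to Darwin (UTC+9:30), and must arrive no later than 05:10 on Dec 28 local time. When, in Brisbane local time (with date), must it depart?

19:19 on Dec 27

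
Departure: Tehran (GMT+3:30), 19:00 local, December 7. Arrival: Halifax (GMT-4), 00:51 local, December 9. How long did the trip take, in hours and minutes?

Departure in UTC: 19:00 − 3:30 = 15:30 on Dec 7.
Arrival in UTC: 00:51 + 4:00 = 04:51 on Dec 9.
Elapsed = 04:51 − 15:30 (+2 days) = 37 hours 21 minutes.

37 hours 21 minutes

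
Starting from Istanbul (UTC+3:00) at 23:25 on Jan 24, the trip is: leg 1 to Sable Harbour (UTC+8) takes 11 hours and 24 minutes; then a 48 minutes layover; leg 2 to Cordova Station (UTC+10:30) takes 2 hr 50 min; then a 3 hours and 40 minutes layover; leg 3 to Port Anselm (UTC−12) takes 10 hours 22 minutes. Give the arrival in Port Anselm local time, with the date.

Convert departure to UTC: 23:25 − 3:00 = 20:25 UTC on Jan 24.
Add 11 hours and 24 minutes leg 1 → 07:49 UTC (Jan 25).
Add 48 minutes layover in Sable Harbour → 08:37 UTC.
Add 2 hours and 50 minutes leg 2 → 11:27 UTC.
Add 3 hours 40 minutes layover in Cordova Station → 15:07 UTC.
Add 10 hours and 22 minutes leg 3 → 01:29 UTC (Jan 26).
Port Anselm is UTC−12:00, so local arrival = 01:29 − 12:00 = 13:29 on Jan 25.

13:29 on Jan 25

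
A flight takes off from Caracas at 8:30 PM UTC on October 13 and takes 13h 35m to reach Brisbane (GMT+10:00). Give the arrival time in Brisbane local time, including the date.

Departure is given in UTC: 8:30 PM on Oct 13.
Add 13 hours and 35 minutes → 10:05 AM UTC (Oct 14).
Brisbane is UTC+10:00: 10:05 AM + 10:00 = 8:05 PM on Oct 14.

8:05 PM on Oct 14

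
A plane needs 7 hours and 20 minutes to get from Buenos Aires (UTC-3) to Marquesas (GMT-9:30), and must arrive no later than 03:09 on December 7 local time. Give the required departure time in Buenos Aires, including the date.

02:19 on Dec 7

Target arrival in UTC: 03:09 + 9:30 = 12:39 on Dec 7.
Subtract 7 hours 20 minutes → departure 05:19 UTC on Dec 7.
Buenos Aires is UTC−3:00: 05:19 − 3:00 = 02:19 on Dec 7.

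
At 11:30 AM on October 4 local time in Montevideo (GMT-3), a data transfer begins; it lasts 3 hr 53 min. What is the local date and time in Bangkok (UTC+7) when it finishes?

1:23 AM on Oct 5

Convert start to UTC: 11:30 AM + 3:00 = 2:30 PM UTC on Oct 4.
Add 3 hours 53 minutes duration → 6:23 PM UTC.
Bangkok is UTC+7:00, so local end time = 6:23 PM + 7:00 = 1:23 AM on Oct 5.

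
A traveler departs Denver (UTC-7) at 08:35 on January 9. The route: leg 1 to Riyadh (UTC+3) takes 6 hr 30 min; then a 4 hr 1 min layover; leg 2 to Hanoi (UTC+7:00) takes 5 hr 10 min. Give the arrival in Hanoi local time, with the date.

Convert departure to UTC: 08:35 + 7:00 = 15:35 UTC on Jan 9.
Add 6 hours and 30 minutes leg 1 → 22:05 UTC.
Add 4 hours 1 minute layover in Riyadh → 02:06 UTC (Jan 10).
Add 5 hours 10 minutes leg 2 → 07:16 UTC.
Hanoi is UTC+7:00, so local arrival = 07:16 + 7:00 = 14:16 on Jan 10.

14:16 on Jan 10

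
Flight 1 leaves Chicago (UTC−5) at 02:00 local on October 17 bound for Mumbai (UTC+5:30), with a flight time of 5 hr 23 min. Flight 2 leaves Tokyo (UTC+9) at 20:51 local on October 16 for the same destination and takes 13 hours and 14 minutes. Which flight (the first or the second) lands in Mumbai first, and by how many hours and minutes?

Flight 1 in UTC: 02:00 + 5:00 = 07:00 on Oct 17.
+5 hours and 23 minutes → arrive 12:23 UTC on Oct 17.
Flight 2 in UTC: 20:51 − 9:00 = 11:51 on Oct 16.
+13 hours 14 minutes → arrive 01:05 UTC on Oct 17.
Flight 2 lands earlier by 11 hours 18 minutes.

the second, by 11 hours 18 minutes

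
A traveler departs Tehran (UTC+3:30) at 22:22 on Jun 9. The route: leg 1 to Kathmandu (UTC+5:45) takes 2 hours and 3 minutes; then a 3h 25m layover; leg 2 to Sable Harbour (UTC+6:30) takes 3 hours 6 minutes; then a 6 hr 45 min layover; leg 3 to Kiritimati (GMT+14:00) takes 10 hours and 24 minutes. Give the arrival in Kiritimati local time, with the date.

Convert departure to UTC: 22:22 − 3:30 = 18:52 UTC on Jun 9.
Add 2 hours 3 minutes leg 1 → 20:55 UTC.
Add 3 hours and 25 minutes layover in Kathmandu → 00:20 UTC (Jun 10).
Add 3 hours and 6 minutes leg 2 → 03:26 UTC.
Add 6 hours and 45 minutes layover in Sable Harbour → 10:11 UTC.
Add 10 hours 24 minutes leg 3 → 20:35 UTC.
Kiritimati is UTC+14:00, so local arrival = 20:35 + 14:00 = 10:35 on Jun 11.

10:35 on Jun 11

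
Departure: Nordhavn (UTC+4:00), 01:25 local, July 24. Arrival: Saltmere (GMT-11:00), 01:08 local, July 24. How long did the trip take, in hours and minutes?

14 hours 43 minutes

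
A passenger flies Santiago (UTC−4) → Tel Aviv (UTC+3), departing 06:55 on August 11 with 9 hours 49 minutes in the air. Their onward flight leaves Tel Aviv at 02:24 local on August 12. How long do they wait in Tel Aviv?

2 hours 40 minutes

Convert departure to UTC: 06:55 + 4:00 = 10:55 UTC on Aug 11.
Add 9 hours and 49 minutes flight time → 20:44 UTC.
Tel Aviv is UTC+3:00, so local arrival = 20:44 + 3:00 = 23:44 on Aug 11.
Layover = 02:24 − 23:44 (+1 day) = 2 hours 40 minutes.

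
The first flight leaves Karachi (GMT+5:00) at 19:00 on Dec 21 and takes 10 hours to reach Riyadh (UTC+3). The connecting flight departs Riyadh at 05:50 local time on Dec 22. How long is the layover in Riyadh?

Convert departure to UTC: 19:00 − 5:00 = 14:00 UTC on Dec 21.
Add 10 hours flight time → 00:00 UTC (Dec 22).
Riyadh is UTC+3:00, so local arrival = 00:00 + 3:00 = 03:00 on Dec 22.
Layover = 05:50 − 03:00 = 2 hours 50 minutes.

2 hours 50 minutes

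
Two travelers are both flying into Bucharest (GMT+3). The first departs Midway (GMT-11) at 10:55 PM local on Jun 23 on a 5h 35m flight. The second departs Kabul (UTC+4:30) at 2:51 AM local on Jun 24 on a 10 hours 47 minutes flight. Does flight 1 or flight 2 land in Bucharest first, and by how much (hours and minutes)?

the second, by 6 hours 22 minutes

Flight 1 in UTC: 10:55 PM + 11:00 = 9:55 AM on Jun 24.
+5 hours and 35 minutes → arrive 3:30 PM UTC on Jun 24.
Flight 2 in UTC: 2:51 AM − 4:30 = 10:21 PM on Jun 23.
+10 hours 47 minutes → arrive 9:08 AM UTC on Jun 24.
Flight 2 lands earlier by 6 hours 22 minutes.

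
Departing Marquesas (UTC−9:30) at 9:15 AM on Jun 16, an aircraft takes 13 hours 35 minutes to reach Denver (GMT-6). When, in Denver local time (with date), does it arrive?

Convert departure to UTC: 9:15 AM + 9:30 = 6:45 PM UTC on Jun 16.
Add 13 hours and 35 minutes travel time → 8:20 AM UTC (Jun 17).
Denver is UTC−6:00, so local arrival = 8:20 AM − 6:00 = 2:20 AM on Jun 17.

2:20 AM on June 17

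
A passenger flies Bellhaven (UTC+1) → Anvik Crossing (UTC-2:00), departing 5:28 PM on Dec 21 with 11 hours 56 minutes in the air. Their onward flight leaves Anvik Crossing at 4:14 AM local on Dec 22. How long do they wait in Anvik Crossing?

1 hour 50 minutes

Convert departure to UTC: 5:28 PM − 1:00 = 4:28 PM UTC on Dec 21.
Add 11 hours and 56 minutes flight time → 4:24 AM UTC (Dec 22).
Anvik Crossing is UTC−2:00, so local arrival = 4:24 AM − 2:00 = 2:24 AM on Dec 22.
Layover = 4:14 AM − 2:24 AM = 1 hour 50 minutes.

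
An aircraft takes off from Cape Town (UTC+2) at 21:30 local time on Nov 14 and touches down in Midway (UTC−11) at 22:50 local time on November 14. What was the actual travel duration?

Departure in UTC: 21:30 − 2:00 = 19:30 on Nov 14.
Arrival in UTC: 22:50 + 11:00 = 09:50 on Nov 15.
Elapsed = 09:50 − 19:30 (+1 day) = 14 hours 20 minutes.

14 hours 20 minutes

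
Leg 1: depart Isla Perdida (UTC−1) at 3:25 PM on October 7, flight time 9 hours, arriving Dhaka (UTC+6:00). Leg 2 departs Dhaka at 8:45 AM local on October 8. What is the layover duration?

Convert departure to UTC: 3:25 PM + 1:00 = 4:25 PM UTC on Oct 7.
Add 9 hours flight time → 1:25 AM UTC (Oct 8).
Dhaka is UTC+6:00, so local arrival = 1:25 AM + 6:00 = 7:25 AM on Oct 8.
Layover = 8:45 AM − 7:25 AM = 1 hour 20 minutes.

1 hour 20 minutes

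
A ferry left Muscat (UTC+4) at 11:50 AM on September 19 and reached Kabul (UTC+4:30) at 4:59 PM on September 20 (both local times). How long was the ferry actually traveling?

28 hours 39 minutes

Departure in UTC: 11:50 AM − 4:00 = 7:50 AM on Sep 19.
Arrival in UTC: 4:59 PM − 4:30 = 12:29 PM on Sep 20.
Elapsed = 12:29 PM − 7:50 AM (+1 day) = 28 hours 39 minutes.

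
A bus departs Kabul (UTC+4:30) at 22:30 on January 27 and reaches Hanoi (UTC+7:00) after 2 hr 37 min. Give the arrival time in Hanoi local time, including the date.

03:37 on January 28

Convert departure to UTC: 22:30 − 4:30 = 18:00 UTC on Jan 27.
Add 2 hours 37 minutes travel time → 20:37 UTC.
Hanoi is UTC+7:00, so local arrival = 20:37 + 7:00 = 03:37 on Jan 28.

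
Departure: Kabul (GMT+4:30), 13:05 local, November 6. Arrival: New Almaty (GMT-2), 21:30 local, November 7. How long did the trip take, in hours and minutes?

Departure in UTC: 13:05 − 4:30 = 08:35 on Nov 6.
Arrival in UTC: 21:30 + 2:00 = 23:30 on Nov 7.
Elapsed = 23:30 − 08:35 (+1 day) = 38 hours 55 minutes.

38 hours 55 minutes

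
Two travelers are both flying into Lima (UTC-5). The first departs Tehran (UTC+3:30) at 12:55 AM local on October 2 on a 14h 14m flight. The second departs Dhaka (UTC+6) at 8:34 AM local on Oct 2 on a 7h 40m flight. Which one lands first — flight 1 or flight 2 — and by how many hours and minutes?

Flight 1 in UTC: 12:55 AM − 3:30 = 9:25 PM on Oct 1.
+14 hours 14 minutes → arrive 11:39 AM UTC on Oct 2.
Flight 2 in UTC: 8:34 AM − 6:00 = 2:34 AM on Oct 2.
+7 hours and 40 minutes → arrive 10:14 AM UTC on Oct 2.
Flight 2 lands earlier by 1 hour 25 minutes.

the second, by 1 hour 25 minutes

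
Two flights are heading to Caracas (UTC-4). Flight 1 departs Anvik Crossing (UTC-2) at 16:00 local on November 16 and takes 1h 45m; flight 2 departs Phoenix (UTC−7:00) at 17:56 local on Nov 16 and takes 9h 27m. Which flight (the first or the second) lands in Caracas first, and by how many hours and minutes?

Flight 1 in UTC: 16:00 + 2:00 = 18:00 on Nov 16.
+1 hour and 45 minutes → arrive 19:45 UTC on Nov 16.
Flight 2 in UTC: 17:56 + 7:00 = 00:56 on Nov 17.
+9 hours 27 minutes → arrive 10:23 UTC on Nov 17.
Flight 1 lands earlier by 14 hours 38 minutes.

the first, by 14 hours 38 minutes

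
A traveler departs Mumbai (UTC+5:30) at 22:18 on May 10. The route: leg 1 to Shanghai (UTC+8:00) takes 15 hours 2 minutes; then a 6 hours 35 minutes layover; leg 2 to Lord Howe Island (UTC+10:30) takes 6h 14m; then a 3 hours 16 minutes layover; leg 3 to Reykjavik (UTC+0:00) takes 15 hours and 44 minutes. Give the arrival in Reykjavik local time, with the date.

15:39 on May 12

Convert departure to UTC: 22:18 − 5:30 = 16:48 UTC on May 10.
Add 15 hours 2 minutes leg 1 → 07:50 UTC (May 11).
Add 6 hours 35 minutes layover in Shanghai → 14:25 UTC.
Add 6 hours and 14 minutes leg 2 → 20:39 UTC.
Add 3 hours 16 minutes layover in Lord Howe Island → 23:55 UTC.
Add 15 hours and 44 minutes leg 3 → 15:39 UTC (May 12).
Reykjavik is UTC+0, so local arrival is the same: 15:39 on May 12.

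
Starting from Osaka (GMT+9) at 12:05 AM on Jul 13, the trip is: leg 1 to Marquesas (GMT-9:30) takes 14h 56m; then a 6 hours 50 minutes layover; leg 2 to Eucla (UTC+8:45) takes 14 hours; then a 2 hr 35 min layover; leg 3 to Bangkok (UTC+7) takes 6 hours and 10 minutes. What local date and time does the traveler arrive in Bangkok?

Convert departure to UTC: 12:05 AM − 9:00 = 3:05 PM UTC on Jul 12.
Add 14 hours and 56 minutes leg 1 → 6:01 AM UTC (Jul 13).
Add 6 hours and 50 minutes layover in Marquesas → 12:51 PM UTC.
Add 14 hours leg 2 → 2:51 AM UTC (Jul 14).
Add 2 hours 35 minutes layover in Eucla → 5:26 AM UTC.
Add 6 hours 10 minutes leg 3 → 11:36 AM UTC.
Bangkok is UTC+7:00, so local arrival = 11:36 AM + 7:00 = 6:36 PM on Jul 14.

6:36 PM on Jul 14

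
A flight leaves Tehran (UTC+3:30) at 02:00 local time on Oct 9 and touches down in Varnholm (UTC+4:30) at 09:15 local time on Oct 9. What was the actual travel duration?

6 hours 15 minutes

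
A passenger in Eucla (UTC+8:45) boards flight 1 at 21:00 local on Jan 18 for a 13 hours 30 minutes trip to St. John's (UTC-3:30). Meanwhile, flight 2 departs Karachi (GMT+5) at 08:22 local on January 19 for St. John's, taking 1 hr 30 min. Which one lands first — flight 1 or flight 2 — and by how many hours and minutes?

the first, by 3 hours 7 minutes

Flight 1 in UTC: 21:00 − 8:45 = 12:15 on Jan 18.
+13 hours and 30 minutes → arrive 01:45 UTC on Jan 19.
Flight 2 in UTC: 08:22 − 5:00 = 03:22 on Jan 19.
+1 hour 30 minutes → arrive 04:52 UTC on Jan 19.
Flight 1 lands earlier by 3 hours 7 minutes.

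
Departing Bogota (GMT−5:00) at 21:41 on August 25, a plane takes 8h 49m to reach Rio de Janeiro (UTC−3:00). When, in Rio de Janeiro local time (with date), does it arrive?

Convert departure to UTC: 21:41 + 5:00 = 02:41 UTC on Aug 26.
Add 8 hours 49 minutes travel time → 11:30 UTC.
Rio de Janeiro is UTC−3:00, so local arrival = 11:30 − 3:00 = 08:30 on Aug 26.

08:30 on August 26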